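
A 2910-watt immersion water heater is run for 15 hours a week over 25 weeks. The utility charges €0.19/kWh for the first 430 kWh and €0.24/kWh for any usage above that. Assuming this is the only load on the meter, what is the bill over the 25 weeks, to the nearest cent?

€240.40

Runtime = 15 h/week × 25 weeks = 375 h
Energy = 2.91 kW × 375 h = 1091.25 kWh
Tier 1 (0–430 kWh): 430 × €0.19 = €81.7
Above 430 kWh: 661.25 × €0.24 = €158.7
Bill = €240.40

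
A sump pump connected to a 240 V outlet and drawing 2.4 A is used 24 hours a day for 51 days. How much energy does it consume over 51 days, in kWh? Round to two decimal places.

705.02 kWh

Power = 2.4 A × 240 V = 576 W = 0.576 kW
Runtime = 24 h × 51 = 1224 h
Energy = 0.576 kW × 1224 h = 705.024 kWh ≈ 705.02 kWh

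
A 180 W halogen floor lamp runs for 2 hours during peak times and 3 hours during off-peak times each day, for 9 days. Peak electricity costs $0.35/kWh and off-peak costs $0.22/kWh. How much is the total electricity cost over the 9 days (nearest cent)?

Peak energy = 0.18 kW × 2 h × 9 = 3.24 kWh
Off-peak energy = 0.18 kW × 3 h × 9 = 4.86 kWh
Cost = 3.24 × $0.35 + 4.86 × $0.22 = $1.134 + $1.0692 = $2.20

$2.20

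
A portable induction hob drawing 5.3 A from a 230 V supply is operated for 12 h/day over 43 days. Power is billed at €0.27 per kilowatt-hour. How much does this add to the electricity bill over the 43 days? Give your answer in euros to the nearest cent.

Power = 5.3 A × 230 V = 1219 W = 1.219 kW
Runtime = 12 h/day × 43 days = 516 h
Energy = 1.219 kW × 516 h = 629.004 kWh
Cost = 629.004 kWh × €0.27/kWh = €169.83

€169.83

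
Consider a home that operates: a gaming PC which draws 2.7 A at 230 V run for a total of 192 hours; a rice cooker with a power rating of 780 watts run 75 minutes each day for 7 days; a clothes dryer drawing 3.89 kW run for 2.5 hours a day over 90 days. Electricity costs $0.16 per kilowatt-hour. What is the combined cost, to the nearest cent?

$160.21

gaming PC: Power = 2.7 A × 230 V = 621 W = 0.621 kW
gaming PC: 0.621 kW × 192 h = 119.232 kWh
rice cooker: Runtime = 75 min × 7 = 525 min = 8.75 h
rice cooker: 0.78 kW × 8.75 h = 6.825 kWh
clothes dryer: Runtime = 2.5 h/day × 90 days = 225 h
clothes dryer: 3.89 kW × 225 h = 875.25 kWh
Total energy = 1001.307 kWh
Cost = 1001.307 × $0.16 = $160.21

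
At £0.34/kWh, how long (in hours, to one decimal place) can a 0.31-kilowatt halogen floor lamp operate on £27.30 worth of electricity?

Energy available = £27.30 ÷ £0.34/kWh = 80.2941 kWh
Hours = 80.2941 kWh ÷ 0.31 kW = 259.0 h

259.0 h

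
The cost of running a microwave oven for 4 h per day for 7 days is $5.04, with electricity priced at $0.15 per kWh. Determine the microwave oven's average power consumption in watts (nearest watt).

1200 W

Energy = $5.04 ÷ $0.15/kWh = 33.6 kWh
Runtime = 4 h/day × 7 days = 28 h
Power = 33.6 kWh ÷ 28 h = 1.2 kW = 1200 W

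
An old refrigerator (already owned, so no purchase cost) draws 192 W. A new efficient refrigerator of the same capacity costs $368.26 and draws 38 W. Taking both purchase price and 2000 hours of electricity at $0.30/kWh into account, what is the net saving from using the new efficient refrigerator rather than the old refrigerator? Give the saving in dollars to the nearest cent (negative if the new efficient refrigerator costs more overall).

-$275.86

old refrigerator: $0.00 + (192/1000) kW × 2000 h × $0.30 = $0.00 + $115.2 = $115.2
new efficient refrigerator: $368.26 + (38/1000) kW × 2000 h × $0.30 = $368.26 + $22.8 = $391.06
Saving = $115.2 − $391.06 = −$275.86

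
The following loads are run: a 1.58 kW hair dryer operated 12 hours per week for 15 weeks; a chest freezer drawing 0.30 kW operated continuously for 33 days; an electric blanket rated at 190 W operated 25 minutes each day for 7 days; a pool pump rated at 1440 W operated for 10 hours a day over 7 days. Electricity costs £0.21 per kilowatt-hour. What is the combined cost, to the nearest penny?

£130.90

hair dryer: Runtime = 12 h/week × 15 weeks = 180 h
hair dryer: 1.58 kW × 180 h = 284.4 kWh
chest freezer: Runtime = 24 h × 33 = 792 h
chest freezer: 0.3 kW × 792 h = 237.6 kWh
electric blanket: Runtime = 25 min × 7 = 175 min = 2.916666… h
electric blanket: 0.19 kW × 2.916666… h = 0.554166… kWh
pool pump: Runtime = 10 h/day × 7 days = 70 h
pool pump: 1.44 kW × 70 h = 100.8 kWh
Total energy = 623.354166… kWh
Cost = 623.354166… × £0.21 = £130.90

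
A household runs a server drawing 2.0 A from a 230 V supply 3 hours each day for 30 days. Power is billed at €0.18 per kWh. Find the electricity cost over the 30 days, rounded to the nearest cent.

Power = 2.0 A × 230 V = 460 W = 0.46 kW
Runtime = 3 h/day × 30 days = 90 h
Energy = 0.46 kW × 90 h = 41.4 kWh
Cost = 41.4 kWh × €0.18/kWh = €7.45

€7.45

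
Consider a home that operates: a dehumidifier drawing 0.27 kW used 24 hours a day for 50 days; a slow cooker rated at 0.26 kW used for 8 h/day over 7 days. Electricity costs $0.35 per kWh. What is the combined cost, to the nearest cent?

dehumidifier: Runtime = 24 h × 50 = 1200 h
dehumidifier: 0.27 kW × 1200 h = 324 kWh
slow cooker: Runtime = 8 h/day × 7 days = 56 h
slow cooker: 0.26 kW × 56 h = 14.56 kWh
Total energy = 338.56 kWh
Cost = 338.56 × $0.35 = $118.50

$118.50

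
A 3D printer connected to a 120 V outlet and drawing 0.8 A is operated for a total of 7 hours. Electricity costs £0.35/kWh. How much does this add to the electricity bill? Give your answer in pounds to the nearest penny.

£0.24

Power = 0.8 A × 120 V = 96 W = 0.096 kW
Energy = 0.096 kW × 7 h = 0.672 kWh
Cost = 0.672 kWh × £0.35/kWh = £0.24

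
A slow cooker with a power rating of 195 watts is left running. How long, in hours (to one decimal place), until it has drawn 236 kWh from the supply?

1210.3 h

Hours = 236 kWh ÷ 0.195 kW = 1210.3 h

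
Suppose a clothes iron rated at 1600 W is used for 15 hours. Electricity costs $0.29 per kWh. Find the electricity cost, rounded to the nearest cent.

$6.96

Energy = 1.6 kW × 15 h = 24 kWh
Cost = 24 kWh × $0.29/kWh = $6.96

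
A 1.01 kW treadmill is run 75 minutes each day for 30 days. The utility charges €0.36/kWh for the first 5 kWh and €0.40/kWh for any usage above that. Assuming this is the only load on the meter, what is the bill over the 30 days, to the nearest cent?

Runtime = 75 min × 30 = 2250 min = 37.5 h
Energy = 1.01 kW × 37.5 h = 37.875 kWh
Tier 1 (0–5 kWh): 5 × €0.36 = €1.8
Above 5 kWh: 32.875 × €0.40 = €13.15
Bill = €14.95

€14.95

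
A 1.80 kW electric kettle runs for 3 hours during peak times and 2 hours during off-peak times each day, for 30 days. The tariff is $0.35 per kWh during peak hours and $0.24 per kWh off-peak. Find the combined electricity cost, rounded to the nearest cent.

$82.62

Peak energy = 1.8 kW × 3 h × 30 = 162 kWh
Off-peak energy = 1.8 kW × 2 h × 30 = 108 kWh
Cost = 162 × $0.35 + 108 × $0.24 = $56.7 + $25.92 = $82.62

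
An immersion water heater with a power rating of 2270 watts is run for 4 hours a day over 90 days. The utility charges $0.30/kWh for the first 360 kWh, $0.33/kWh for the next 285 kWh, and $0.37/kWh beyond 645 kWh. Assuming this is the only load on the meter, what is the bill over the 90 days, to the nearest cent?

Runtime = 4 h/day × 90 days = 360 h
Energy = 2.27 kW × 360 h = 817.2 kWh
Tier 1 (0–360 kWh): 360 × $0.30 = $108
Tier 2 (360–645 kWh): 285 × $0.33 = $94.05
Above 645 kWh: 172.2 × $0.37 = $63.714
Bill = $265.76

$265.76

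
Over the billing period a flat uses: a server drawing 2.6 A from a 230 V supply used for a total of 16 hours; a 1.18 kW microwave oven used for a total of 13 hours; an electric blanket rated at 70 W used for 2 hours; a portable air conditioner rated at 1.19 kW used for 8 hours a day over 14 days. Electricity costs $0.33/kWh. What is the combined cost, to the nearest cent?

$52.25

server: Power = 2.6 A × 230 V = 598 W = 0.598 kW
server: 0.598 kW × 16 h = 9.568 kWh
microwave oven: 1.18 kW × 13 h = 15.34 kWh
electric blanket: 0.07 kW × 2 h = 0.14 kWh
portable air conditioner: Runtime = 8 h/day × 14 days = 112 h
portable air conditioner: 1.19 kW × 112 h = 133.28 kWh
Total energy = 158.328 kWh
Cost = 158.328 × $0.33 = $52.25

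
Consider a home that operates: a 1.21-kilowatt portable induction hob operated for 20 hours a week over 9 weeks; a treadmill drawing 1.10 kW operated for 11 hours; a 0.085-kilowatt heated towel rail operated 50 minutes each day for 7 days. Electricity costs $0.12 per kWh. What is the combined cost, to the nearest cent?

$27.65

portable induction hob: Runtime = 20 h/week × 9 weeks = 180 h
portable induction hob: 1.21 kW × 180 h = 217.8 kWh
treadmill: 1.1 kW × 11 h = 12.1 kWh
heated towel rail: Runtime = 50 min × 7 = 350 min = 5.833333… h
heated towel rail: 0.085 kW × 5.833333… h = 0.495833… kWh
Total energy = 230.395833… kWh
Cost = 230.395833… × $0.12 = $27.65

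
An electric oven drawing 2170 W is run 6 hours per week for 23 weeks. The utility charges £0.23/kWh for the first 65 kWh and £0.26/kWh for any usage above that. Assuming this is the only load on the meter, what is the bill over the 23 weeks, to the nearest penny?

£75.91

Runtime = 6 h/week × 23 weeks = 138 h
Energy = 2.17 kW × 138 h = 299.46 kWh
Tier 1 (0–65 kWh): 65 × £0.23 = £14.95
Above 65 kWh: 234.46 × £0.26 = £60.9596
Bill = £75.91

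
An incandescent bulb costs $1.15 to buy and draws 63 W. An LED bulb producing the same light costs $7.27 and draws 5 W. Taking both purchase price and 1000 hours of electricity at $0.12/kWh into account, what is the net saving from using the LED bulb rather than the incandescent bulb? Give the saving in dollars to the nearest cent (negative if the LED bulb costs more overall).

incandescent bulb: $1.15 + (63/1000) kW × 1000 h × $0.12 = $1.15 + $7.56 = $8.71
LED bulb: $7.27 + (5/1000) kW × 1000 h × $0.12 = $7.27 + $0.6 = $7.87
Saving = $8.71 − $7.87 = $0.84

$0.84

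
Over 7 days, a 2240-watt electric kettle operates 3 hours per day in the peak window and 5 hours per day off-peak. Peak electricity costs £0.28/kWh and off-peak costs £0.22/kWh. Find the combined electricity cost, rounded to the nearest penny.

Peak energy = 2.24 kW × 3 h × 7 = 47.04 kWh
Off-peak energy = 2.24 kW × 5 h × 7 = 78.4 kWh
Cost = 47.04 × £0.28 + 78.4 × £0.22 = £13.1712 + £17.248 = £30.42

£30.42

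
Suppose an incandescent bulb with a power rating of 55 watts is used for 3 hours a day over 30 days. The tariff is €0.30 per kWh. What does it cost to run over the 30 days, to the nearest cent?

€1.49

Runtime = 3 h/day × 30 days = 90 h
Energy = 0.055 kW × 90 h = 4.95 kWh
Cost = 4.95 kWh × €0.30/kWh = €1.49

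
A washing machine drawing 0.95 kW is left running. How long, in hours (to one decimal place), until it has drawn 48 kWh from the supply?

Hours = 48 kWh ÷ 0.95 kW = 50.5 h

50.5 h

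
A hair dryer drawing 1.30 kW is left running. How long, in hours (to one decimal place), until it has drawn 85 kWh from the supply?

65.4 h

Hours = 85 kWh ÷ 1.3 kW = 65.4 h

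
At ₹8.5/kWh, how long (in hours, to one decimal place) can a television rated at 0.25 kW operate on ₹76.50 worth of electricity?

Energy available = ₹76.50 ÷ ₹8.5/kWh = 9 kWh
Hours = 9 kWh ÷ 0.25 kW = 36.0 h

36.0 h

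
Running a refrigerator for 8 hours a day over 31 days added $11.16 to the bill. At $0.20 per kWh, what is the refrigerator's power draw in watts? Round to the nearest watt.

225 W

Energy = $11.16 ÷ $0.20/kWh = 55.8 kWh
Runtime = 8 h/day × 31 days = 248 h
Power = 55.8 kWh ÷ 248 h = 0.225 kW = 225 W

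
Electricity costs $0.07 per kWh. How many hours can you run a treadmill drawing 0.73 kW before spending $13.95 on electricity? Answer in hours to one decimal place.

Energy available = $13.95 ÷ $0.07/kWh = 199.2857 kWh
Hours = 199.2857 kWh ÷ 0.73 kW = 273.0 h

273.0 h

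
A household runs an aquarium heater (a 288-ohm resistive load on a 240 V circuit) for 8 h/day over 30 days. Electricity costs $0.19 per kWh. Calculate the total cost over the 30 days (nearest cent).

$9.12

Power = V²/R = 240²/288 = 200 W = 0.2 kW
Runtime = 8 h/day × 30 days = 240 h
Energy = 0.2 kW × 240 h = 48 kWh
Cost = 48 kWh × $0.19/kWh = $9.12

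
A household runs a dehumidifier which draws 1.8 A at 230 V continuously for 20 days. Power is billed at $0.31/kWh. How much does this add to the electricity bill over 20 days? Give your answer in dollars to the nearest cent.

$61.60

Power = 1.8 A × 230 V = 414 W = 0.414 kW
Runtime = 24 h × 20 = 480 h
Energy = 0.414 kW × 480 h = 198.72 kWh
Cost = 198.72 kWh × $0.31/kWh = $61.60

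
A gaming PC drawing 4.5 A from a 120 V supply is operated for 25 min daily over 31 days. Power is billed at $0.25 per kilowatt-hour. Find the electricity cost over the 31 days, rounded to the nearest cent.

$1.74

Power = 4.5 A × 120 V = 540 W = 0.54 kW
Runtime = 25 min × 31 = 775 min = 12.916666… h
Energy = 0.54 kW × 12.916666… h = 6.975 kWh
Cost = 6.975 kWh × $0.25/kWh = $1.74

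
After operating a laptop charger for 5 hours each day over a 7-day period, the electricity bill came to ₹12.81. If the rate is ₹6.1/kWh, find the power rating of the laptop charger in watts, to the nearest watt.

60 W

Energy = ₹12.81 ÷ ₹6.1/kWh = 2.1 kWh
Runtime = 5 h/day × 7 days = 35 h
Power = 2.1 kWh ÷ 35 h = 0.06 kW = 60 W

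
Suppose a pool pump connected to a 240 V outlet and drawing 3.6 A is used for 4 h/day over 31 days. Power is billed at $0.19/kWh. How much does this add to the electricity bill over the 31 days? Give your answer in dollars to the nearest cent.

Power = 3.6 A × 240 V = 864 W = 0.864 kW
Runtime = 4 h/day × 31 days = 124 h
Energy = 0.864 kW × 124 h = 107.136 kWh
Cost = 107.136 kWh × $0.19/kWh = $20.36

$20.36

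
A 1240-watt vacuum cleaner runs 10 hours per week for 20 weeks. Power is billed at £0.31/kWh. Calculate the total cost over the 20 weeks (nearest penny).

Runtime = 10 h/week × 20 weeks = 200 h
Energy = 1.24 kW × 200 h = 248 kWh
Cost = 248 kWh × £0.31/kWh = £76.88

£76.88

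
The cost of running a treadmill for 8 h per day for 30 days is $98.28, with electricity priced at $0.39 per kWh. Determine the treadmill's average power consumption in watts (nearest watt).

Energy = $98.28 ÷ $0.39/kWh = 252 kWh
Runtime = 8 h/day × 30 days = 240 h
Power = 252 kWh ÷ 240 h = 1.05 kW = 1050 W

1050 W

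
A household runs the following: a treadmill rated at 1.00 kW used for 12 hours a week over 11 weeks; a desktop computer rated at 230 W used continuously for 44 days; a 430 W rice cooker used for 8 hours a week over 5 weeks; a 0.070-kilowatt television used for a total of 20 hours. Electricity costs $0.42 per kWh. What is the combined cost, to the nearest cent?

$165.26

treadmill: Runtime = 12 h/week × 11 weeks = 132 h
treadmill: 1 kW × 132 h = 132 kWh
desktop computer: Runtime = 24 h × 44 = 1056 h
desktop computer: 0.23 kW × 1056 h = 242.88 kWh
rice cooker: Runtime = 8 h/week × 5 weeks = 40 h
rice cooker: 0.43 kW × 40 h = 17.2 kWh
television: 0.07 kW × 20 h = 1.4 kWh
Total energy = 393.48 kWh
Cost = 393.48 × $0.42 = $165.26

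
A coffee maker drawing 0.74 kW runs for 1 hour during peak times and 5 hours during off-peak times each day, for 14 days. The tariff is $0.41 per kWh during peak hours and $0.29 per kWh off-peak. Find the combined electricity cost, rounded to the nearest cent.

Peak energy = 0.74 kW × 1 h × 14 = 10.36 kWh
Off-peak energy = 0.74 kW × 5 h × 14 = 51.8 kWh
Cost = 10.36 × $0.41 + 51.8 × $0.29 = $4.2476 + $15.022 = $19.27

$19.27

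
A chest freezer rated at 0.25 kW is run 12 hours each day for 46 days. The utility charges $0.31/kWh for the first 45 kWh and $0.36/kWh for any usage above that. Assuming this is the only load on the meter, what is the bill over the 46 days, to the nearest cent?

Runtime = 12 h/day × 46 days = 552 h
Energy = 0.25 kW × 552 h = 138 kWh
Tier 1 (0–45 kWh): 45 × $0.31 = $13.95
Above 45 kWh: 93 × $0.36 = $33.48
Bill = $47.43

$47.43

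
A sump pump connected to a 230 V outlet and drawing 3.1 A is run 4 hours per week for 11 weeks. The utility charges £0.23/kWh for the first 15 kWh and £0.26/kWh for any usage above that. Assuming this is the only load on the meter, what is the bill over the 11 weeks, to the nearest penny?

Power = 3.1 A × 230 V = 713 W = 0.713 kW
Runtime = 4 h/week × 11 weeks = 44 h
Energy = 0.713 kW × 44 h = 31.372 kWh
Tier 1 (0–15 kWh): 15 × £0.23 = £3.45
Above 15 kWh: 16.372 × £0.26 = £4.25672
Bill = £7.71

£7.71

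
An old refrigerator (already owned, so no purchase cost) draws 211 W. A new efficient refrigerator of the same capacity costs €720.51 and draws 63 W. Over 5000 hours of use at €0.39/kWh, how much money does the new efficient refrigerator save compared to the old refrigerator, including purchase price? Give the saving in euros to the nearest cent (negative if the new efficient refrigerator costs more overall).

old refrigerator: €0.00 + (211/1000) kW × 5000 h × €0.39 = €0.00 + €411.45 = €411.45
new efficient refrigerator: €720.51 + (63/1000) kW × 5000 h × €0.39 = €720.51 + €122.85 = €843.36
Saving = €411.45 − €843.36 = −€431.91

-€431.91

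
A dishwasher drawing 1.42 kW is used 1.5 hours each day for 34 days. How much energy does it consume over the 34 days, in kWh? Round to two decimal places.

72.42 kWh

Runtime = 1.5 h/day × 34 days = 51 h
Energy = 1.42 kW × 51 h = 72.42 kWh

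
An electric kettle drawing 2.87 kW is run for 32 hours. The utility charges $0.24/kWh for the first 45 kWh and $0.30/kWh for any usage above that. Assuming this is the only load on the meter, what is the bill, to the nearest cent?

Energy = 2.87 kW × 32 h = 91.84 kWh
Tier 1 (0–45 kWh): 45 × $0.24 = $10.8
Above 45 kWh: 46.84 × $0.30 = $14.052
Bill = $24.85

$24.85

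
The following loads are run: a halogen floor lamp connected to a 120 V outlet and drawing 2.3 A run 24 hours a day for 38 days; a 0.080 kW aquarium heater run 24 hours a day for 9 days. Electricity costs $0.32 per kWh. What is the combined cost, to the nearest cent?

$86.08

halogen floor lamp: Power = 2.3 A × 120 V = 276 W = 0.276 kW
halogen floor lamp: Runtime = 24 h × 38 = 912 h
halogen floor lamp: 0.276 kW × 912 h = 251.712 kWh
aquarium heater: Runtime = 24 h × 9 = 216 h
aquarium heater: 0.08 kW × 216 h = 17.28 kWh
Total energy = 268.992 kWh
Cost = 268.992 × $0.32 = $86.08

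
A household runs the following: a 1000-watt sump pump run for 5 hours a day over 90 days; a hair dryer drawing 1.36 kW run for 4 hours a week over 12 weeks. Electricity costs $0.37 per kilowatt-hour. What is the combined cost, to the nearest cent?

sump pump: Runtime = 5 h/day × 90 days = 450 h
sump pump: 1 kW × 450 h = 450 kWh
hair dryer: Runtime = 4 h/week × 12 weeks = 48 h
hair dryer: 1.36 kW × 48 h = 65.28 kWh
Total energy = 515.28 kWh
Cost = 515.28 × $0.37 = $190.65

$190.65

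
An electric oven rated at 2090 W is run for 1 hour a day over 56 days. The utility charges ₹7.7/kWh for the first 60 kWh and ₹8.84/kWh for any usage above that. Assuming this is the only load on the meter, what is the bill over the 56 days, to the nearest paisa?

₹966.23

Runtime = 1 h/day × 56 days = 56 h
Energy = 2.09 kW × 56 h = 117.04 kWh
Tier 1 (0–60 kWh): 60 × ₹7.7 = ₹462
Above 60 kWh: 57.04 × ₹8.84 = ₹504.2336
Bill = ₹966.23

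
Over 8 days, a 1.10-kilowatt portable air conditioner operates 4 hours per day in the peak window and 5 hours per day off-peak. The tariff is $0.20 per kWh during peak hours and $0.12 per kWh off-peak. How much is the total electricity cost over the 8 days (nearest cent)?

$12.32

Peak energy = 1.1 kW × 4 h × 8 = 35.2 kWh
Off-peak energy = 1.1 kW × 5 h × 8 = 44 kWh
Cost = 35.2 × $0.20 + 44 × $0.12 = $7.04 + $5.28 = $12.32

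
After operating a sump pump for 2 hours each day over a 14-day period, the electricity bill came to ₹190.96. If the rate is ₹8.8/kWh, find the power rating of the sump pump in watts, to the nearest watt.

775 W

Energy = ₹190.96 ÷ ₹8.8/kWh = 21.7 kWh
Runtime = 2 h/day × 14 days = 28 h
Power = 21.7 kWh ÷ 28 h = 0.775 kW = 775 W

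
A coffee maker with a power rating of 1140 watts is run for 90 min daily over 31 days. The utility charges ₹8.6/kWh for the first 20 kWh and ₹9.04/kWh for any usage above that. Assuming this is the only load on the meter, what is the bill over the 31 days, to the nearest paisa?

₹470.41

Runtime = 90 min × 31 = 2790 min = 46.5 h
Energy = 1.14 kW × 46.5 h = 53.01 kWh
Tier 1 (0–20 kWh): 20 × ₹8.6 = ₹172
Above 20 kWh: 33.01 × ₹9.04 = ₹298.4104
Bill = ₹470.41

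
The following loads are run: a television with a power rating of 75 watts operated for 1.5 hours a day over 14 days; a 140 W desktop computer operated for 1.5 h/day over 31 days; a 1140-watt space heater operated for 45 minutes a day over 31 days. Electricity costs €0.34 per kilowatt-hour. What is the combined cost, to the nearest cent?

television: Runtime = 1.5 h/day × 14 days = 21 h
television: 0.075 kW × 21 h = 1.575 kWh
desktop computer: Runtime = 1.5 h/day × 31 days = 46.5 h
desktop computer: 0.14 kW × 46.5 h = 6.51 kWh
space heater: Runtime = 45 min × 31 = 1395 min = 23.25 h
space heater: 1.14 kW × 23.25 h = 26.505 kWh
Total energy = 34.59 kWh
Cost = 34.59 × €0.34 = €11.76

€11.76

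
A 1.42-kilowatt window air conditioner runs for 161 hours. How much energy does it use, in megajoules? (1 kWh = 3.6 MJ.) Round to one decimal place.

823.0 MJ

Energy = 1.42 kW × 161 h = 228.62 kWh
= 228.62 × 3.6 MJ = 823.0 MJ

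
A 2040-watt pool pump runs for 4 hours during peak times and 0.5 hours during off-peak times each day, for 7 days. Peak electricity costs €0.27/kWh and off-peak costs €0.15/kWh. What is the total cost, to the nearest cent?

€16.49

Peak energy = 2.04 kW × 4 h × 7 = 57.12 kWh
Off-peak energy = 2.04 kW × 0.5 h × 7 = 7.14 kWh
Cost = 57.12 × €0.27 + 7.14 × €0.15 = €15.4224 + €1.071 = €16.49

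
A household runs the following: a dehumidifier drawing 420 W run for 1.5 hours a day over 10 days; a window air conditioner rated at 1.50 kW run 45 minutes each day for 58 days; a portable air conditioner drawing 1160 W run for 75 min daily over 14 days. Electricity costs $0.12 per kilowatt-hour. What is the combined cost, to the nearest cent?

dehumidifier: Runtime = 1.5 h/day × 10 days = 15 h
dehumidifier: 0.42 kW × 15 h = 6.3 kWh
window air conditioner: Runtime = 45 min × 58 = 2610 min = 43.5 h
window air conditioner: 1.5 kW × 43.5 h = 65.25 kWh
portable air conditioner: Runtime = 75 min × 14 = 1050 min = 17.5 h
portable air conditioner: 1.16 kW × 17.5 h = 20.3 kWh
Total energy = 91.85 kWh
Cost = 91.85 × $0.12 = $11.02

$11.02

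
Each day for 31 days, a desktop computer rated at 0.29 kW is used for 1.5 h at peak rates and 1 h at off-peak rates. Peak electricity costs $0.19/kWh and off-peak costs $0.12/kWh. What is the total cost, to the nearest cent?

Peak energy = 0.29 kW × 1.5 h × 31 = 13.485 kWh
Off-peak energy = 0.29 kW × 1 h × 31 = 8.99 kWh
Cost = 13.485 × $0.19 + 8.99 × $0.12 = $2.56215 + $1.0788 = $3.64

$3.64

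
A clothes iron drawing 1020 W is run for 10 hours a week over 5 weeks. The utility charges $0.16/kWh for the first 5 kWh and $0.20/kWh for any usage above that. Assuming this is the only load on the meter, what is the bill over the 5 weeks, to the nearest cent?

Runtime = 10 h/week × 5 weeks = 50 h
Energy = 1.02 kW × 50 h = 51 kWh
Tier 1 (0–5 kWh): 5 × $0.16 = $0.8
Above 5 kWh: 46 × $0.20 = $9.2
Bill = $10.00

$10.00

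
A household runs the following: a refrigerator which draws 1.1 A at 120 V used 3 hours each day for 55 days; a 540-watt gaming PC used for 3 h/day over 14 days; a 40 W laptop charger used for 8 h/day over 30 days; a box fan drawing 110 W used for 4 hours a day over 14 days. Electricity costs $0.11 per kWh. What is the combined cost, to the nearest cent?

$6.62

refrigerator: Power = 1.1 A × 120 V = 132 W = 0.132 kW
refrigerator: Runtime = 3 h/day × 55 days = 165 h
refrigerator: 0.132 kW × 165 h = 21.78 kWh
gaming PC: Runtime = 3 h/day × 14 days = 42 h
gaming PC: 0.54 kW × 42 h = 22.68 kWh
laptop charger: Runtime = 8 h/day × 30 days = 240 h
laptop charger: 0.04 kW × 240 h = 9.6 kWh
box fan: Runtime = 4 h/day × 14 days = 56 h
box fan: 0.11 kW × 56 h = 6.16 kWh
Total energy = 60.22 kWh
Cost = 60.22 × $0.11 = $6.62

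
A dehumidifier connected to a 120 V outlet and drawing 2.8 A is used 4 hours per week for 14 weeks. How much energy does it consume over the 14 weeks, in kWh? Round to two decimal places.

18.82 kWh

Power = 2.8 A × 120 V = 336 W = 0.336 kW
Runtime = 4 h/week × 14 weeks = 56 h
Energy = 0.336 kW × 56 h = 18.816 kWh ≈ 18.82 kWh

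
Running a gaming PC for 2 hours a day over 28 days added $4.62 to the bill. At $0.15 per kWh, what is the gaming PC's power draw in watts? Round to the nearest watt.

Energy = $4.62 ÷ $0.15/kWh = 30.8 kWh
Runtime = 2 h/day × 28 days = 56 h
Power = 30.8 kWh ÷ 56 h = 0.55 kW = 550 W

550 W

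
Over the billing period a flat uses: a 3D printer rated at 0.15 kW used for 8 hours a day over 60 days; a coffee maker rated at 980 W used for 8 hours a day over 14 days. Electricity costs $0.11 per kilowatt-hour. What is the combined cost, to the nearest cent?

$19.99

3D printer: Runtime = 8 h/day × 60 days = 480 h
3D printer: 0.15 kW × 480 h = 72 kWh
coffee maker: Runtime = 8 h/day × 14 days = 112 h
coffee maker: 0.98 kW × 112 h = 109.76 kWh
Total energy = 181.76 kWh
Cost = 181.76 × $0.11 = $19.99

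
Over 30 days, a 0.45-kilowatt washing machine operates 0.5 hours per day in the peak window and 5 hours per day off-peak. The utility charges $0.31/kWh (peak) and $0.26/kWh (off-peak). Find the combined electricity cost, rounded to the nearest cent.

$19.64

Peak energy = 0.45 kW × 0.5 h × 30 = 6.75 kWh
Off-peak energy = 0.45 kW × 5 h × 30 = 67.5 kWh
Cost = 6.75 × $0.31 + 67.5 × $0.26 = $2.0925 + $17.55 = $19.64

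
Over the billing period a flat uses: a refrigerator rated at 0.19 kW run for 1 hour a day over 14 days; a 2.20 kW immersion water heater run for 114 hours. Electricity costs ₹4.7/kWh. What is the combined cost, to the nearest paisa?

₹1191.26

refrigerator: Runtime = 1 h/day × 14 days = 14 h
refrigerator: 0.19 kW × 14 h = 2.66 kWh
immersion water heater: 2.2 kW × 114 h = 250.8 kWh
Total energy = 253.46 kWh
Cost = 253.46 × ₹4.7 = ₹1191.26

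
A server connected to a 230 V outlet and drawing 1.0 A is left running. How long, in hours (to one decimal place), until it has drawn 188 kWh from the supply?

Power = 1.0 A × 230 V = 230 W = 0.23 kW
Hours = 188 kWh ÷ 0.23 kW = 817.4 h

817.4 h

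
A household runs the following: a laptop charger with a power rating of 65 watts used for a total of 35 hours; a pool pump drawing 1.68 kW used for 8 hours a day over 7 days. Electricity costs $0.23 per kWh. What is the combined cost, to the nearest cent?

laptop charger: 0.065 kW × 35 h = 2.275 kWh
pool pump: Runtime = 8 h/day × 7 days = 56 h
pool pump: 1.68 kW × 56 h = 94.08 kWh
Total energy = 96.355 kWh
Cost = 96.355 × $0.23 = $22.16

$22.16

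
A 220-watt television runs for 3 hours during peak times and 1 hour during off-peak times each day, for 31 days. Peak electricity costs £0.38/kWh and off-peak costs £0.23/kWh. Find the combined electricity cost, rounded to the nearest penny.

Peak energy = 0.22 kW × 3 h × 31 = 20.46 kWh
Off-peak energy = 0.22 kW × 1 h × 31 = 6.82 kWh
Cost = 20.46 × £0.38 + 6.82 × £0.23 = £7.7748 + £1.5686 = £9.34

£9.34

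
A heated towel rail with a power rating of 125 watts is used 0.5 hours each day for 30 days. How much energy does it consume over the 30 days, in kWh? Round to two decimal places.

1.88 kWh

Runtime = 0.5 h/day × 30 days = 15 h
Energy = 0.125 kW × 15 h = 1.875 kWh ≈ 1.88 kWh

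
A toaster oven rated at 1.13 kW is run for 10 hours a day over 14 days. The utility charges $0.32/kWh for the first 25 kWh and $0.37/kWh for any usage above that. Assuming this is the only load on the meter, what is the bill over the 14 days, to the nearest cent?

Runtime = 10 h/day × 14 days = 140 h
Energy = 1.13 kW × 140 h = 158.2 kWh
Tier 1 (0–25 kWh): 25 × $0.32 = $8
Above 25 kWh: 133.2 × $0.37 = $49.284
Bill = $57.28

$57.28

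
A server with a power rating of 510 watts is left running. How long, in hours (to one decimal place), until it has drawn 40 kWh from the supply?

78.4 h

Hours = 40 kWh ÷ 0.51 kW = 78.4 h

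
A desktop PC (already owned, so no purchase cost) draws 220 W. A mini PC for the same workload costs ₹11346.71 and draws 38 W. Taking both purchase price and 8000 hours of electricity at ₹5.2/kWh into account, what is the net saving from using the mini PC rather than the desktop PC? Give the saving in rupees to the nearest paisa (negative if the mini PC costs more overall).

desktop PC: ₹0.00 + (220/1000) kW × 8000 h × ₹5.2 = ₹0.00 + ₹9152 = ₹9152
mini PC: ₹11346.71 + (38/1000) kW × 8000 h × ₹5.2 = ₹11346.71 + ₹1580.8 = ₹12927.51
Saving = ₹9152 − ₹12927.51 = −₹3775.51

-₹3775.51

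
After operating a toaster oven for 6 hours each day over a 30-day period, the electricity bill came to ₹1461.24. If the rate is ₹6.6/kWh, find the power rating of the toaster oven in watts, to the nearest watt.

1230 W

Energy = ₹1461.24 ÷ ₹6.6/kWh = 221.4 kWh
Runtime = 6 h/day × 30 days = 180 h
Power = 221.4 kWh ÷ 180 h = 1.23 kW = 1230 W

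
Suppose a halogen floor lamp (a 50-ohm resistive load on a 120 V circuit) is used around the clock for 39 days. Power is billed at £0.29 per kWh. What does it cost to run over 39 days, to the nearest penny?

Power = V²/R = 120²/50 = 288 W = 0.288 kW
Runtime = 24 h × 39 = 936 h
Energy = 0.288 kW × 936 h = 269.568 kWh
Cost = 269.568 kWh × £0.29/kWh = £78.17

£78.17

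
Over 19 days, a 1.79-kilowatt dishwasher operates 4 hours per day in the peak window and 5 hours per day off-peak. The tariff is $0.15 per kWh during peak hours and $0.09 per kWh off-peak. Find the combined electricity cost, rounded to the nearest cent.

Peak energy = 1.79 kW × 4 h × 19 = 136.04 kWh
Off-peak energy = 1.79 kW × 5 h × 19 = 170.05 kWh
Cost = 136.04 × $0.15 + 170.05 × $0.09 = $20.406 + $15.3045 = $35.71

$35.71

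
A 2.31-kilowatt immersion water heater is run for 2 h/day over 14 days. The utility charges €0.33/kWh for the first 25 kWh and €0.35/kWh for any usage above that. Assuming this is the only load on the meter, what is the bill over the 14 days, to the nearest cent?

€22.14

Runtime = 2 h/day × 14 days = 28 h
Energy = 2.31 kW × 28 h = 64.68 kWh
Tier 1 (0–25 kWh): 25 × €0.33 = €8.25
Above 25 kWh: 39.68 × €0.35 = €13.888
Bill = €22.14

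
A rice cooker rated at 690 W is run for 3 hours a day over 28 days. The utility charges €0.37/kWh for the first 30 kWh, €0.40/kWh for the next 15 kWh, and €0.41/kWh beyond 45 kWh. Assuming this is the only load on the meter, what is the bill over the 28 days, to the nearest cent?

€22.41

Runtime = 3 h/day × 28 days = 84 h
Energy = 0.69 kW × 84 h = 57.96 kWh
Tier 1 (0–30 kWh): 30 × €0.37 = €11.1
Tier 2 (30–45 kWh): 15 × €0.40 = €6
Above 45 kWh: 12.96 × €0.41 = €5.3136
Bill = €22.41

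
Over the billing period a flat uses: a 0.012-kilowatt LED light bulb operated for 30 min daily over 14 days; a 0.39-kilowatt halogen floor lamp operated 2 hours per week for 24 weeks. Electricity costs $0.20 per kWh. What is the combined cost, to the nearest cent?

LED light bulb: Runtime = 30 min × 14 = 420 min = 7 h
LED light bulb: 0.012 kW × 7 h = 0.084 kWh
halogen floor lamp: Runtime = 2 h/week × 24 weeks = 48 h
halogen floor lamp: 0.39 kW × 48 h = 18.72 kWh
Total energy = 18.804 kWh
Cost = 18.804 × $0.20 = $3.76

$3.76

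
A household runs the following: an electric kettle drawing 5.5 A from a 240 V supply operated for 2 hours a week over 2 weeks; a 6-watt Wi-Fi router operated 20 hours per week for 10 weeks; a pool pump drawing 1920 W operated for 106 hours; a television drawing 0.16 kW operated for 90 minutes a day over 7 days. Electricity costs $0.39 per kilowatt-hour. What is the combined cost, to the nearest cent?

$82.56

electric kettle: Power = 5.5 A × 240 V = 1320 W = 1.32 kW
electric kettle: Runtime = 2 h/week × 2 weeks = 4 h
electric kettle: 1.32 kW × 4 h = 5.28 kWh
Wi-Fi router: Runtime = 20 h/week × 10 weeks = 200 h
Wi-Fi router: 0.006 kW × 200 h = 1.2 kWh
pool pump: 1.92 kW × 106 h = 203.52 kWh
television: Runtime = 90 min × 7 = 630 min = 10.5 h
television: 0.16 kW × 10.5 h = 1.68 kWh
Total energy = 211.68 kWh
Cost = 211.68 × $0.39 = $82.56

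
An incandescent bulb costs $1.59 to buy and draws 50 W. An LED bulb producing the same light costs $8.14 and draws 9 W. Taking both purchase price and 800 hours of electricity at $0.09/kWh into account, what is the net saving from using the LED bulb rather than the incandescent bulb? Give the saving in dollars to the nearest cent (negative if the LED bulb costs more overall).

incandescent bulb: $1.59 + (50/1000) kW × 800 h × $0.09 = $1.59 + $3.6 = $5.19
LED bulb: $8.14 + (9/1000) kW × 800 h × $0.09 = $8.14 + $0.648 = $8.788
Saving = $5.19 − $8.788 = −$3.598 → -$3.60

-$3.60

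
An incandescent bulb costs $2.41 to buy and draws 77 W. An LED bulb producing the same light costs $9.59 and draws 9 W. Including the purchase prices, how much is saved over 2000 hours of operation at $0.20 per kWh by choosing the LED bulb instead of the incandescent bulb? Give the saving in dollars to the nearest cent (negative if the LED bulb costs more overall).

incandescent bulb: $2.41 + (77/1000) kW × 2000 h × $0.20 = $2.41 + $30.8 = $33.21
LED bulb: $9.59 + (9/1000) kW × 2000 h × $0.20 = $9.59 + $3.6 = $13.19
Saving = $33.21 − $13.19 = $20.02

$20.02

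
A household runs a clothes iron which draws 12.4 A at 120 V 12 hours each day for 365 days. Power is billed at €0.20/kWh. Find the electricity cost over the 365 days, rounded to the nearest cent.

€1303.49

Power = 12.4 A × 120 V = 1488 W = 1.488 kW
Runtime = 12 h/day × 365 days = 4380 h
Energy = 1.488 kW × 4380 h = 6517.44 kWh
Cost = 6517.44 kWh × €0.20/kWh = €1303.49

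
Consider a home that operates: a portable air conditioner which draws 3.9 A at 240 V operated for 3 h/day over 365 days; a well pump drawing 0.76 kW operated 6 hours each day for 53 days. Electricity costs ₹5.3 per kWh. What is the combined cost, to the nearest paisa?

portable air conditioner: Power = 3.9 A × 240 V = 936 W = 0.936 kW
portable air conditioner: Runtime = 3 h/day × 365 days = 1095 h
portable air conditioner: 0.936 kW × 1095 h = 1024.92 kWh
well pump: Runtime = 6 h/day × 53 days = 318 h
well pump: 0.76 kW × 318 h = 241.68 kWh
Total energy = 1266.6 kWh
Cost = 1266.6 × ₹5.3 = ₹6712.98

₹6712.98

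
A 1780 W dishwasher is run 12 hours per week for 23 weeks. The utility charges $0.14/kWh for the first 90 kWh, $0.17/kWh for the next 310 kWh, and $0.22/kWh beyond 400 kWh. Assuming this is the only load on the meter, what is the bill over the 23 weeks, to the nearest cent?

$85.38

Runtime = 12 h/week × 23 weeks = 276 h
Energy = 1.78 kW × 276 h = 491.28 kWh
Tier 1 (0–90 kWh): 90 × $0.14 = $12.6
Tier 2 (90–400 kWh): 310 × $0.17 = $52.7
Above 400 kWh: 91.28 × $0.22 = $20.0816
Bill = $85.38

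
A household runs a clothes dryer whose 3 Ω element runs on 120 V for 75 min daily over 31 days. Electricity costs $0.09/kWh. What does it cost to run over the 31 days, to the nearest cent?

Power = V²/R = 120²/3 = 4800 W = 4.8 kW
Runtime = 75 min × 31 = 2325 min = 38.75 h
Energy = 4.8 kW × 38.75 h = 186 kWh
Cost = 186 kWh × $0.09/kWh = $16.74

$16.74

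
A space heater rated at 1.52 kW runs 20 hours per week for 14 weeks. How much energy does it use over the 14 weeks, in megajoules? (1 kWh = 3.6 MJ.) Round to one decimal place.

Runtime = 20 h/week × 14 weeks = 280 h
Energy = 1.52 kW × 280 h = 425.6 kWh
= 425.6 × 3.6 MJ = 1532.2 MJ

1532.2 MJ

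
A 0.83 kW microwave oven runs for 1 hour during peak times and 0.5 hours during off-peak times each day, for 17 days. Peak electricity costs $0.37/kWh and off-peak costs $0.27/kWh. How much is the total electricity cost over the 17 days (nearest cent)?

Peak energy = 0.83 kW × 1 h × 17 = 14.11 kWh
Off-peak energy = 0.83 kW × 0.5 h × 17 = 7.055 kWh
Cost = 14.11 × $0.37 + 7.055 × $0.27 = $5.2207 + $1.90485 = $7.13

$7.13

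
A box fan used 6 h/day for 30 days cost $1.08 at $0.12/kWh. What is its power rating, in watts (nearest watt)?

50 W

Energy = $1.08 ÷ $0.12/kWh = 9 kWh
Runtime = 6 h/day × 30 days = 180 h
Power = 9 kWh ÷ 180 h = 0.05 kW = 50 W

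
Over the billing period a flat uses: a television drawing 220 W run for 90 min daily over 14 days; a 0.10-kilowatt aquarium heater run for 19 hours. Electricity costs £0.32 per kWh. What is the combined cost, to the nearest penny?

£2.09

television: Runtime = 90 min × 14 = 1260 min = 21 h
television: 0.22 kW × 21 h = 4.62 kWh
aquarium heater: 0.1 kW × 19 h = 1.9 kWh
Total energy = 6.52 kWh
Cost = 6.52 × £0.32 = £2.09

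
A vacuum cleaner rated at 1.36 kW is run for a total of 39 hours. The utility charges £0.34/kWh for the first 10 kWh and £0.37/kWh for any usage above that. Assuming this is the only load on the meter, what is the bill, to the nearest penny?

Energy = 1.36 kW × 39 h = 53.04 kWh
Tier 1 (0–10 kWh): 10 × £0.34 = £3.4
Above 10 kWh: 43.04 × £0.37 = £15.9248
Bill = £19.32

£19.32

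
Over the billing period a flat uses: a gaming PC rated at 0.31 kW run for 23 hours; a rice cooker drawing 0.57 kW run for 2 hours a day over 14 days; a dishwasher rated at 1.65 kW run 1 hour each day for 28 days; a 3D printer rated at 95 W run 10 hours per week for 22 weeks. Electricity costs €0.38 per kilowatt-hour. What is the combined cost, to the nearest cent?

€34.27

gaming PC: 0.31 kW × 23 h = 7.13 kWh
rice cooker: Runtime = 2 h/day × 14 days = 28 h
rice cooker: 0.57 kW × 28 h = 15.96 kWh
dishwasher: Runtime = 1 h/day × 28 days = 28 h
dishwasher: 1.65 kW × 28 h = 46.2 kWh
3D printer: Runtime = 10 h/week × 22 weeks = 220 h
3D printer: 0.095 kW × 220 h = 20.9 kWh
Total energy = 90.19 kWh
Cost = 90.19 × €0.38 = €34.27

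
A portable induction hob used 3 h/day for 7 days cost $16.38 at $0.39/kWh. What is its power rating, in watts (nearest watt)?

Energy = $16.38 ÷ $0.39/kWh = 42 kWh
Runtime = 3 h/day × 7 days = 21 h
Power = 42 kWh ÷ 21 h = 2 kW = 2000 W

2000 W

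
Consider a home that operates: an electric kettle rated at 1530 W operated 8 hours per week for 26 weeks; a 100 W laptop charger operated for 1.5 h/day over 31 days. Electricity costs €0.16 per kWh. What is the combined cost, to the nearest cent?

€51.66

electric kettle: Runtime = 8 h/week × 26 weeks = 208 h
electric kettle: 1.53 kW × 208 h = 318.24 kWh
laptop charger: Runtime = 1.5 h/day × 31 days = 46.5 h
laptop charger: 0.1 kW × 46.5 h = 4.65 kWh
Total energy = 322.89 kWh
Cost = 322.89 × €0.16 = €51.66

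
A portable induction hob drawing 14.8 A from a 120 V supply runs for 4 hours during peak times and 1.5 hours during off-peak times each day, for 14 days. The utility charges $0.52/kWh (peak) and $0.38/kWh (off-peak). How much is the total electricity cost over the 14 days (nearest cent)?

Power = 14.8 A × 120 V = 1776 W = 1.776 kW
Peak energy = 1.776 kW × 4 h × 14 = 99.456 kWh
Off-peak energy = 1.776 kW × 1.5 h × 14 = 37.296 kWh
Cost = 99.456 × $0.52 + 37.296 × $0.38 = $51.71712 + $14.17248 = $65.89

$65.89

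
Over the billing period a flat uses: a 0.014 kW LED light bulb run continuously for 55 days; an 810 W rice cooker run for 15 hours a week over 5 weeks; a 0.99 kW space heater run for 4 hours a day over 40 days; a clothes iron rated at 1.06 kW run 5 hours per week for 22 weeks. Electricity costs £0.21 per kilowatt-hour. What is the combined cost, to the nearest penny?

LED light bulb: Runtime = 24 h × 55 = 1320 h
LED light bulb: 0.014 kW × 1320 h = 18.48 kWh
rice cooker: Runtime = 15 h/week × 5 weeks = 75 h
rice cooker: 0.81 kW × 75 h = 60.75 kWh
space heater: Runtime = 4 h/day × 40 days = 160 h
space heater: 0.99 kW × 160 h = 158.4 kWh
clothes iron: Runtime = 5 h/week × 22 weeks = 110 h
clothes iron: 1.06 kW × 110 h = 116.6 kWh
Total energy = 354.23 kWh
Cost = 354.23 × £0.21 = £74.39

£74.39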